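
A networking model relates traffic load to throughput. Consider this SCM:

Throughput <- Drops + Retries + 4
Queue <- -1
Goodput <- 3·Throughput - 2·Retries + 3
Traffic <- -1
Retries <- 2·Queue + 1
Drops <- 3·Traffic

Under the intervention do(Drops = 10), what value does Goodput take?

The intervention breaks the incoming arrows to Drops: Drops <- 3·Traffic no longer applies, and Drops = 10.
Retries = 2·Queue + 1  [with Queue=-1]  = -1
Throughput = Drops + Retries + 4  [with Drops=10, Retries=-1]  = 13
Goodput = 3·Throughput - 2·Retries + 3  [with Throughput=13, Retries=-1]  = 44

44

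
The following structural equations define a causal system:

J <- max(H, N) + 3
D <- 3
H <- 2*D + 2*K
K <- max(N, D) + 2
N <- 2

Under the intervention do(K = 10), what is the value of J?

do(K=10) replaces the equation K <- max(N, D) + 2 with the constant K = 10.
H = 2*D + 2*K  [with D=3, K=10]  = 26
J = max(H, N) + 3  [with H=26, N=2]  = 29

29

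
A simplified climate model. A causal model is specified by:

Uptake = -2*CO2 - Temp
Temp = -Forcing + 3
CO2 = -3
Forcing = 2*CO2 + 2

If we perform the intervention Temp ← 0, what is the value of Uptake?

The intervention breaks the incoming arrows to Temp: Temp = -Forcing + 3 no longer applies, and Temp = 0.
Uptake = -2*CO2 - Temp  [with CO2=-3, Temp=0]  = 6

6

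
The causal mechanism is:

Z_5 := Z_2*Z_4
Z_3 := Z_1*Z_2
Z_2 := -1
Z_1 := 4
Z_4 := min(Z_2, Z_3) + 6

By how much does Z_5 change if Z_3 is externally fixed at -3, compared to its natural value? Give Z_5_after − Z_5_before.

-1

do(Z_3=-3) replaces the equation Z_3 := Z_1*Z_2 with the constant Z_3 = -3.
Z_4 = min(Z_2, Z_3) + 6  [with Z_2=-1, Z_3=-3]  = 3
Z_5 = Z_2*Z_4  [with Z_2=-1, Z_4=3]  = -3
Without intervention: Z_3 = Z_1*Z_2  [with Z_1=4, Z_2=-1]  = -4; Z_4 = min(Z_2, Z_3) + 6  [with Z_2=-1, Z_3=-4]  = 2; Z_5 = Z_2*Z_4  [with Z_2=-1, Z_4=2]  = -2.
Change = -3 − (-2) = -1.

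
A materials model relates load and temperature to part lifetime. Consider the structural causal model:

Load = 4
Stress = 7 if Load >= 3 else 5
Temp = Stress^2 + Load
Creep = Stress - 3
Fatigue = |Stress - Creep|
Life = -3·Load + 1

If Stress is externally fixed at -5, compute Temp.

29

The intervention breaks the incoming arrows to Stress: Stress = 7 if Load >= 3 else 5 no longer applies, and Stress = -5.
Temp = Stress^2 + Load  [with Stress=-5, Load=4]  = 29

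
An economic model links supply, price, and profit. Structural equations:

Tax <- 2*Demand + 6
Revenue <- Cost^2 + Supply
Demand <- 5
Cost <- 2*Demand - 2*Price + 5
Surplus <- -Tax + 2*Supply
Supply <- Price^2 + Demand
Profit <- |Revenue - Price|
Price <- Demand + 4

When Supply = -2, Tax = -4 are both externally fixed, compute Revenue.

7

The joint intervention fixes Supply = -2, Tax = -4, removing each variable's own equation.
Price = Demand + 4  [with Demand=5]  = 9
Cost = 2*Demand - 2*Price + 5  [with Demand=5, Price=9]  = -3
Revenue = Cost^2 + Supply  [with Cost=-3, Supply=-2]  = 7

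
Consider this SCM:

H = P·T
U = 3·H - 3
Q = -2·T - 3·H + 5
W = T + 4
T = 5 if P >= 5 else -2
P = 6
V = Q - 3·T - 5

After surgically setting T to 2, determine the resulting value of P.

6

Under do(T=2), the mechanism T = 5 if P >= 5 else -2 is discarded; T is fixed at 2.
P is not downstream of the intervention, so its value is determined by the original equations.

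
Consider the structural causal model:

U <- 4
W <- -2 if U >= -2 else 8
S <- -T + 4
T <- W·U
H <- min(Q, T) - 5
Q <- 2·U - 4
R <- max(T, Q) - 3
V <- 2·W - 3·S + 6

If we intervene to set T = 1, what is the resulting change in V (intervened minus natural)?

The intervention breaks the incoming arrows to T: T <- W·U no longer applies, and T = 1.
W = -2 if U >= -2 else 8  [with U=4]  = -2
S = -T + 4  [with T=1]  = 3
V = 2·W - 3·S + 6  [with W=-2, S=3]  = -7
Without intervention: W = -2 if U >= -2 else 8  [with U=4]  = -2; T = W·U  [with W=-2, U=4]  = -8; S = -T + 4  [with T=-8]  = 12; V = 2·W - 3·S + 6  [with W=-2, S=12]  = -34.
Change = -7 − (-34) = 27.

27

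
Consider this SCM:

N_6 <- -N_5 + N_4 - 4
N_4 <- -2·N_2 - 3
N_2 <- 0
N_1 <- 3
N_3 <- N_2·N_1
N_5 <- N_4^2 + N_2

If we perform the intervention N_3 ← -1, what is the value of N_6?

-16

The intervention breaks the incoming arrows to N_3: N_3 <- N_2·N_1 no longer applies, and N_3 = -1.
No directed path runs from N_3 to N_6, so N_6 keeps its natural value.
N_4 = -2·N_2 - 3  [with N_2=0]  = -3
N_5 = N_4^2 + N_2  [with N_4=-3, N_2=0]  = 9
N_6 = -N_5 + N_4 - 4  [with N_5=9, N_4=-3]  = -16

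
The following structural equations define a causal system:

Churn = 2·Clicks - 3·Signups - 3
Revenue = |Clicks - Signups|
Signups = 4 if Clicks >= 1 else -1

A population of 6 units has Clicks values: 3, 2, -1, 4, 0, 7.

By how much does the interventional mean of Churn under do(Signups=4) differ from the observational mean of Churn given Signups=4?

-3

The intervention sets Signups=4 in all 6 units regardless of Clicks. Recomputing Churn per unit gives -9, -11, -17, -7, -15, -1; average -10.
Observing Signups=4 restricts to units where Signups's equation naturally yields 4: Clicks ∈ {3, 2, 4, 7}. In that subpopulation Churn = -9, -11, -7, -1, mean -7.
Difference = -10 − (-7) = -3.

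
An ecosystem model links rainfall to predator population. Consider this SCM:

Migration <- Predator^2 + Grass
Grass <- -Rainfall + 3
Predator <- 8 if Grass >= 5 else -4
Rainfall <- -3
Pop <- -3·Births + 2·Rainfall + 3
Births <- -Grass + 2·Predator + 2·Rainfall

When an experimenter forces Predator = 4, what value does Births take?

The intervention breaks the incoming arrows to Predator: Predator <- 8 if Grass >= 5 else -4 no longer applies, and Predator = 4.
Grass = -Rainfall + 3  [with Rainfall=-3]  = 6
Births = -Grass + 2·Predator + 2·Rainfall  [with Grass=6, Predator=4, Rainfall=-3]  = -4

-4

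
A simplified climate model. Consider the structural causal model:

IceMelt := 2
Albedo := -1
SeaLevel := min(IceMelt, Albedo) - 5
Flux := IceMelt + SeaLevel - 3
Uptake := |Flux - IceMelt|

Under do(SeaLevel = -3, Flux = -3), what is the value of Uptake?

Setting SeaLevel = -3, Flux = -3 by intervention discards those variables' equations.
Uptake = |Flux - IceMelt|  [with Flux=-3, IceMelt=2]  = 5

5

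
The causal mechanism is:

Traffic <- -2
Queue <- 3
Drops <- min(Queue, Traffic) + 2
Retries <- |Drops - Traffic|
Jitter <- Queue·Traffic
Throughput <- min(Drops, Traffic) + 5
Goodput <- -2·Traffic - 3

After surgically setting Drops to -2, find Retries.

0

The intervention breaks the incoming arrows to Drops: Drops <- min(Queue, Traffic) + 2 no longer applies, and Drops = -2.
Retries = |Drops - Traffic|  [with Drops=-2, Traffic=-2]  = 0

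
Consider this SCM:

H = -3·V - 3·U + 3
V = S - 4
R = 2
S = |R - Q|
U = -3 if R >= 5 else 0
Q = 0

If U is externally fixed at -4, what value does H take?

21

The intervention breaks the incoming arrows to U: U = -3 if R >= 5 else 0 no longer applies, and U = -4.
S = |R - Q|  [with R=2, Q=0]  = 2
V = S - 4  [with S=2]  = -2
H = -3·V - 3·U + 3  [with V=-2, U=-4]  = 21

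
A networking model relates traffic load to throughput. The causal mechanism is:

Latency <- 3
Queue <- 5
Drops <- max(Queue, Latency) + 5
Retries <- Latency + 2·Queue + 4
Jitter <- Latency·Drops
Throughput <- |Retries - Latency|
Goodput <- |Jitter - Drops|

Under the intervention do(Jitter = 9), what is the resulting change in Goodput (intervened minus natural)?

Under do(Jitter=9), the mechanism Jitter <- Latency·Drops is discarded; Jitter is fixed at 9.
Drops = max(Queue, Latency) + 5  [with Queue=5, Latency=3]  = 10
Goodput = |Jitter - Drops|  [with Jitter=9, Drops=10]  = 1
Without intervention: Drops = max(Queue, Latency) + 5  [with Queue=5, Latency=3]  = 10; Jitter = Latency·Drops  [with Latency=3, Drops=10]  = 30; Goodput = |Jitter - Drops|  [with Jitter=30, Drops=10]  = 20.
Change = 1 − 20 = -19.

-19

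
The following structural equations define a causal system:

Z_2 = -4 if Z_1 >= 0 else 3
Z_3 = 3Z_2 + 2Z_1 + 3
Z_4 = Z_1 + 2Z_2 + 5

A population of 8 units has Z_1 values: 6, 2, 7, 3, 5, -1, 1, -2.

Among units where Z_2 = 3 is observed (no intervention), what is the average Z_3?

E[Z_3|Z_2=3] averages over only the 2 units with Z_2=3 (Z_1 = -1, -2): Z_3 = 10, 8, mean 9.

9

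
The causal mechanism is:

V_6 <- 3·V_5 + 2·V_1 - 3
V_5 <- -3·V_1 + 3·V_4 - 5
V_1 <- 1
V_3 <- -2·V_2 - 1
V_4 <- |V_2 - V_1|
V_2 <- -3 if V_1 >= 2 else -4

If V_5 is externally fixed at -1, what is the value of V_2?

Under do(V_5=-1), the mechanism V_5 <- -3·V_1 + 3·V_4 - 5 is discarded; V_5 is fixed at -1.
No directed path runs from V_5 to V_2, so V_2 keeps its natural value.
V_2 = -3 if V_1 >= 2 else -4  [with V_1=1]  = -4

-4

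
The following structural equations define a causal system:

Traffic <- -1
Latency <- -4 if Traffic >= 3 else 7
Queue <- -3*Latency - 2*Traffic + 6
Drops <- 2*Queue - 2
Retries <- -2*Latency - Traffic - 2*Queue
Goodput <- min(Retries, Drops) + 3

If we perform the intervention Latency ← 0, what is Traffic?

-1

Under do(Latency=0), the mechanism Latency <- -4 if Traffic >= 3 else 7 is discarded; Latency is fixed at 0.
Traffic is not downstream of the intervention, so its value is determined by the original equations.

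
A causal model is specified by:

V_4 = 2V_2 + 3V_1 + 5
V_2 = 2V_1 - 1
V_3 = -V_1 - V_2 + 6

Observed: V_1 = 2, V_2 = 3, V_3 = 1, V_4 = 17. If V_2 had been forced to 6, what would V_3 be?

The intervention breaks the incoming arrows to V_2: V_2 = 2V_1 - 1 no longer applies, and V_2 = 6.
V_3 = -V_1 - V_2 + 6  [with V_1=2, V_2=6]  = -2

-2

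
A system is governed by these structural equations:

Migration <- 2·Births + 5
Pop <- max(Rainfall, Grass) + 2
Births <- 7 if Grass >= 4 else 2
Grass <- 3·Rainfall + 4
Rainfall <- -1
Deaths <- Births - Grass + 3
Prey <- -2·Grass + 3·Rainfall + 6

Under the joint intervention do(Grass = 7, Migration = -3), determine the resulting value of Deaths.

3

Setting Grass = 7, Migration = -3 by intervention discards those variables' equations.
Births = 7 if Grass >= 4 else 2  [with Grass=7]  = 7
Deaths = Births - Grass + 3  [with Births=7, Grass=7]  = 3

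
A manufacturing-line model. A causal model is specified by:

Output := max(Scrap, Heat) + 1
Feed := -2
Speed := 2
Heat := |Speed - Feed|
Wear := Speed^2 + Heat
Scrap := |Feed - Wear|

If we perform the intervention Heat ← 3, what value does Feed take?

-2

Under do(Heat=3), the mechanism Heat := |Speed - Feed| is discarded; Heat is fixed at 3.
Since Feed is not a descendant of the intervened variable, it is unaffected.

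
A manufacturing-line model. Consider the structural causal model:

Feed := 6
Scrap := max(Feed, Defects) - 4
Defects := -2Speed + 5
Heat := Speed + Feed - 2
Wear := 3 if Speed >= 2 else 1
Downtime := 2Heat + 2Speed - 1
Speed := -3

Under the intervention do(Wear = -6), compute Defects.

Intervening sets Wear = -6 and removes its equation (Wear := 3 if Speed >= 2 else 1).
No directed path runs from Wear to Defects, so Defects keeps its natural value.
Defects = -2Speed + 5  [with Speed=-3]  = 11

11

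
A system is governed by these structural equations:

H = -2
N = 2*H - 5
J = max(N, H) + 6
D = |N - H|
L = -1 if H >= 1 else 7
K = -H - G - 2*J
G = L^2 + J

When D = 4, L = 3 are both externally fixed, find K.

-19

Under do(D = 4, L = 3), each intervened variable's structural equation is replaced by its fixed value.
N = 2*H - 5  [with H=-2]  = -9
J = max(N, H) + 6  [with N=-9, H=-2]  = 4
G = L^2 + J  [with L=3, J=4]  = 13
K = -H - G - 2*J  [with H=-2, G=13, J=4]  = -19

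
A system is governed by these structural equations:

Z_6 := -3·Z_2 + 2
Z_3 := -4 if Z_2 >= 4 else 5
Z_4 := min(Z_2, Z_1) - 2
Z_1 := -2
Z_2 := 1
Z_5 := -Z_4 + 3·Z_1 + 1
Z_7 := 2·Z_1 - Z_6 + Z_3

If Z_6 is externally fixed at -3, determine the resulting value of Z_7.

Intervening sets Z_6 = -3 and removes its equation (Z_6 := -3·Z_2 + 2).
Z_3 = -4 if Z_2 >= 4 else 5  [with Z_2=1]  = 5
Z_7 = 2·Z_1 - Z_6 + Z_3  [with Z_1=-2, Z_6=-3, Z_3=5]  = 4

4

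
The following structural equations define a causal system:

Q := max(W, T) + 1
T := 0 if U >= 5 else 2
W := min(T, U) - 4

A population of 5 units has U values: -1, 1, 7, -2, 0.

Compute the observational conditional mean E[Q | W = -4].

Conditioning on W=-4 selects the 2 unit(s) with U ∈ {7, 0}. Their Q values: 1, 3. Mean = 2.

2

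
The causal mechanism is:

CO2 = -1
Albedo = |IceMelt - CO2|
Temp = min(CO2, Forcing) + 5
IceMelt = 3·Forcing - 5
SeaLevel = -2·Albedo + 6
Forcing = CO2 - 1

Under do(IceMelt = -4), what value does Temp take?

Under do(IceMelt=-4), the mechanism IceMelt = 3·Forcing - 5 is discarded; IceMelt is fixed at -4.
Since Temp is not a descendant of the intervened variable, it is unaffected.
Forcing = CO2 - 1  [with CO2=-1]  = -2
Temp = min(CO2, Forcing) + 5  [with CO2=-1, Forcing=-2]  = 3

3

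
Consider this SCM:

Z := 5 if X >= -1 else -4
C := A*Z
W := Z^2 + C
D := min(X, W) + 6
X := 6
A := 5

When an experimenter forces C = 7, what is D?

Under do(C=7), the mechanism C := A*Z is discarded; C is fixed at 7.
Z = 5 if X >= -1 else -4  [with X=6]  = 5
W = Z^2 + C  [with Z=5, C=7]  = 32
D = min(X, W) + 6  [with X=6, W=32]  = 12

12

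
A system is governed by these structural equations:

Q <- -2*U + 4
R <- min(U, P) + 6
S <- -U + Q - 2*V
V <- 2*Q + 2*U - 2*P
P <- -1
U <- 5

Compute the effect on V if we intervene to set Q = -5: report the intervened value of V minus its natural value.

2

Intervening sets Q = -5 and removes its equation (Q <- -2*U + 4).
V = 2*Q + 2*U - 2*P  [with Q=-5, U=5, P=-1]  = 2
Without intervention: Q = -2*U + 4  [with U=5]  = -6; V = 2*Q + 2*U - 2*P  [with Q=-6, U=5, P=-1]  = 0.
Change = 2 − 0 = 2.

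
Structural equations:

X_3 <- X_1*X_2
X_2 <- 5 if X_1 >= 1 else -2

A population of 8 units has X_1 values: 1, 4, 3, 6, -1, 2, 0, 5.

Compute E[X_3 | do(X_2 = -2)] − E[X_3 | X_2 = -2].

-6

The intervention sets X_2=-2 in all 8 units regardless of X_1. Recomputing X_3 per unit gives -2, -8, -6, -12, 2, -4, 0, -10; average -5.
Observing X_2=-2 restricts to units where X_2's equation naturally yields -2: X_1 ∈ {-1, 0}. In that subpopulation X_3 = 2, 0, mean 1.
Difference = -5 − 1 = -6.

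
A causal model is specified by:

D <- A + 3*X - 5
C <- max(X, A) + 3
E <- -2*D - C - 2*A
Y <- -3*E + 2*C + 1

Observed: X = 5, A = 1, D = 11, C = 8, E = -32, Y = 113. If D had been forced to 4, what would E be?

do(D=4) replaces the equation D <- A + 3*X - 5 with the constant D = 4.
C = max(X, A) + 3  [with X=5, A=1]  = 8
E = -2*D - C - 2*A  [with D=4, C=8, A=1]  = -18

-18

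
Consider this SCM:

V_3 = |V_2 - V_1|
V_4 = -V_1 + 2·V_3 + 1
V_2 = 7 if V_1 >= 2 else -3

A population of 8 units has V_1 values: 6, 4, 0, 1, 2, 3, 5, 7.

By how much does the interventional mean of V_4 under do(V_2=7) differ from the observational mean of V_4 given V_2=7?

Every unit gets V_2=7 under the intervention. V_4 values become -3, 3, 15, 12, 9, 6, 0, -6; E[V_4|do(V_2=7)] = 4.5.
Conditioning on V_2=7 selects the 6 unit(s) with V_1 ∈ {6, 4, 2, 3, 5, 7}. Their V_4 values: -3, 3, 9, 6, 0, -6. Mean = 1.5.
Difference = 4.5 − 1.5 = 3.

3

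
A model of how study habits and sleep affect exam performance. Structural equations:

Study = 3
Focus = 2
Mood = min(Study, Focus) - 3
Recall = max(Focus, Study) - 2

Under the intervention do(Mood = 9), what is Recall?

1

The intervention breaks the incoming arrows to Mood: Mood = min(Study, Focus) - 3 no longer applies, and Mood = 9.
Recall is not downstream of the intervention, so its value is determined by the original equations.
Recall = max(Focus, Study) - 2  [with Focus=2, Study=3]  = 1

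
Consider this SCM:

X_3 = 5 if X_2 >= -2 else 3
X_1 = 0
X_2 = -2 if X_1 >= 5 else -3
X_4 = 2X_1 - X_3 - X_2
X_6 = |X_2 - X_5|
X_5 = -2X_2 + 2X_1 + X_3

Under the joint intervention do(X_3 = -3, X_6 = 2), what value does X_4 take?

Setting X_3 = -3, X_6 = 2 by intervention discards those variables' equations.
X_2 = -2 if X_1 >= 5 else -3  [with X_1=0]  = -3
X_4 = 2X_1 - X_3 - X_2  [with X_1=0, X_3=-3, X_2=-3]  = 6

6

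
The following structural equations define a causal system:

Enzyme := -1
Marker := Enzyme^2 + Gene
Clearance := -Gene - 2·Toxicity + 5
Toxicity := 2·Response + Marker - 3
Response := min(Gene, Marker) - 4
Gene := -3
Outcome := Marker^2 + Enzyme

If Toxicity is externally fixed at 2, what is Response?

The intervention breaks the incoming arrows to Toxicity: Toxicity := 2·Response + Marker - 3 no longer applies, and Toxicity = 2.
Since Response is not a descendant of the intervened variable, it is unaffected.
Marker = Enzyme^2 + Gene  [with Enzyme=-1, Gene=-3]  = -2
Response = min(Gene, Marker) - 4  [with Gene=-3, Marker=-2]  = -7

-7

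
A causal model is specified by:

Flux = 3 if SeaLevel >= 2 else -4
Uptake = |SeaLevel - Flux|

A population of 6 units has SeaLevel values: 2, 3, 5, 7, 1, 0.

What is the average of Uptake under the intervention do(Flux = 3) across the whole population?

Every unit gets Flux=3 under the intervention. Uptake values become 1, 0, 2, 4, 2, 3; E[Uptake|do(Flux=3)] = 2.

2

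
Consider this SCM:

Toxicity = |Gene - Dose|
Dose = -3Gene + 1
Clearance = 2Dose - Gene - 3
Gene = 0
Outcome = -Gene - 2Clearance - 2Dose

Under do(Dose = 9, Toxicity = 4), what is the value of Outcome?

-48

Under do(Dose = 9, Toxicity = 4), each intervened variable's structural equation is replaced by its fixed value.
Clearance = 2Dose - Gene - 3  [with Dose=9, Gene=0]  = 15
Outcome = -Gene - 2Clearance - 2Dose  [with Gene=0, Clearance=15, Dose=9]  = -48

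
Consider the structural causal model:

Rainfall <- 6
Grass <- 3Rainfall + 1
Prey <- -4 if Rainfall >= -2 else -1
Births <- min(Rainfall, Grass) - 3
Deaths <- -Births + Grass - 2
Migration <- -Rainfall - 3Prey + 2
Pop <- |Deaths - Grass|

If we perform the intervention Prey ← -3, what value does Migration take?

5

The intervention breaks the incoming arrows to Prey: Prey <- -4 if Rainfall >= -2 else -1 no longer applies, and Prey = -3.
Migration = -Rainfall - 3Prey + 2  [with Rainfall=6, Prey=-3]  = 5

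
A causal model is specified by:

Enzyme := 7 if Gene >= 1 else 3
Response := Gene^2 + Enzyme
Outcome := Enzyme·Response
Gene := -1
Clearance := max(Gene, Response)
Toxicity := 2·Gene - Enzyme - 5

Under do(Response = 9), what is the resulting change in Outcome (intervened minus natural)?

15

The intervention breaks the incoming arrows to Response: Response := Gene^2 + Enzyme no longer applies, and Response = 9.
Enzyme = 7 if Gene >= 1 else 3  [with Gene=-1]  = 3
Outcome = Enzyme·Response  [with Enzyme=3, Response=9]  = 27
Without intervention: Enzyme = 7 if Gene >= 1 else 3  [with Gene=-1]  = 3; Response = Gene^2 + Enzyme  [with Gene=-1, Enzyme=3]  = 4; Outcome = Enzyme·Response  [with Enzyme=3, Response=4]  = 12.
Change = 27 − 12 = 15.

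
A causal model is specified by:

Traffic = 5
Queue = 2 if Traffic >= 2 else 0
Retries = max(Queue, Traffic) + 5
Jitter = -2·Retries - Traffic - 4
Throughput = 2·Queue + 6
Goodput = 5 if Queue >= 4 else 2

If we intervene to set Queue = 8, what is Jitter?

Under do(Queue=8), the mechanism Queue = 2 if Traffic >= 2 else 0 is discarded; Queue is fixed at 8.
Retries = max(Queue, Traffic) + 5  [with Queue=8, Traffic=5]  = 13
Jitter = -2·Retries - Traffic - 4  [with Retries=13, Traffic=5]  = -35

-35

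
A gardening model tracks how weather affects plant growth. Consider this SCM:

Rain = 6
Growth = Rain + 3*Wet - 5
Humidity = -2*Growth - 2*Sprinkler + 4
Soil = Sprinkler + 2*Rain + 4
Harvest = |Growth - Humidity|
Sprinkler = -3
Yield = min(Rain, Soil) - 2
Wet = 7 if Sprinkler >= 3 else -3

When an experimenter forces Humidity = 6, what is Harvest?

Intervening sets Humidity = 6 and removes its equation (Humidity = -2*Growth - 2*Sprinkler + 4).
Wet = 7 if Sprinkler >= 3 else -3  [with Sprinkler=-3]  = -3
Growth = Rain + 3*Wet - 5  [with Rain=6, Wet=-3]  = -8
Harvest = |Growth - Humidity|  [with Growth=-8, Humidity=6]  = 14

14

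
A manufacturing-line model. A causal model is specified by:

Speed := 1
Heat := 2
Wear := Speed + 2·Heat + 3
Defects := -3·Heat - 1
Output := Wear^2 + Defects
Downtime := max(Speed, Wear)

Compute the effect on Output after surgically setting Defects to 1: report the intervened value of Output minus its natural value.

8

Intervening sets Defects = 1 and removes its equation (Defects := -3·Heat - 1).
Wear = Speed + 2·Heat + 3  [with Speed=1, Heat=2]  = 8
Output = Wear^2 + Defects  [with Wear=8, Defects=1]  = 65
Without intervention: Wear = Speed + 2·Heat + 3  [with Speed=1, Heat=2]  = 8; Defects = -3·Heat - 1  [with Heat=2]  = -7; Output = Wear^2 + Defects  [with Wear=8, Defects=-7]  = 57.
Change = 65 − 57 = 8.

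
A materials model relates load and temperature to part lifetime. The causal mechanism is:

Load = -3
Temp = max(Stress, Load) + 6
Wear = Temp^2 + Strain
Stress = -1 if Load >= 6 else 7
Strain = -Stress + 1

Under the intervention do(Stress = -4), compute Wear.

do(Stress=-4) replaces the equation Stress = -1 if Load >= 6 else 7 with the constant Stress = -4.
Strain = -Stress + 1  [with Stress=-4]  = 5
Temp = max(Stress, Load) + 6  [with Stress=-4, Load=-3]  = 3
Wear = Temp^2 + Strain  [with Temp=3, Strain=5]  = 14

14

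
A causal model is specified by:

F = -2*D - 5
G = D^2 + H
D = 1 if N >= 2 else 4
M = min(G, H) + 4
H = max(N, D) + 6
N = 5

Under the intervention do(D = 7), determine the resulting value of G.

Under do(D=7), the mechanism D = 1 if N >= 2 else 4 is discarded; D is fixed at 7.
H = max(N, D) + 6  [with N=5, D=7]  = 13
G = D^2 + H  [with D=7, H=13]  = 62

62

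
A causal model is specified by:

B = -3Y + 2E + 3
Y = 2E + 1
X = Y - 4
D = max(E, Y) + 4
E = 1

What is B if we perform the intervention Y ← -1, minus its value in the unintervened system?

The intervention breaks the incoming arrows to Y: Y = 2E + 1 no longer applies, and Y = -1.
B = -3Y + 2E + 3  [with Y=-1, E=1]  = 8
Without intervention: Y = 2E + 1  [with E=1]  = 3; B = -3Y + 2E + 3  [with Y=3, E=1]  = -4.
Change = 8 − (-4) = 12.

12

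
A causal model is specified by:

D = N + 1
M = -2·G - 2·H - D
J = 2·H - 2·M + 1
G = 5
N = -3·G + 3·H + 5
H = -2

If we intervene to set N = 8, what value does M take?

do(N=8) replaces the equation N = -3·G + 3·H + 5 with the constant N = 8.
D = N + 1  [with N=8]  = 9
M = -2·G - 2·H - D  [with G=5, H=-2, D=9]  = -15

-15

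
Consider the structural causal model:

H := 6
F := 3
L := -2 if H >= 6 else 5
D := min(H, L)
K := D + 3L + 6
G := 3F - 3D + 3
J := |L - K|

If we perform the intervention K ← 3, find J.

Under do(K=3), the mechanism K := D + 3L + 6 is discarded; K is fixed at 3.
L = -2 if H >= 6 else 5  [with H=6]  = -2
J = |L - K|  [with L=-2, K=3]  = 5

5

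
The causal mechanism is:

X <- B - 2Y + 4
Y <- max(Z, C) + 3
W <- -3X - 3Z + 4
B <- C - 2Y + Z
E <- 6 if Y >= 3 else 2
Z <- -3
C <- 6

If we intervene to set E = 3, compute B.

The intervention breaks the incoming arrows to E: E <- 6 if Y >= 3 else 2 no longer applies, and E = 3.
Since B is not a descendant of the intervened variable, it is unaffected.
Y = max(Z, C) + 3  [with Z=-3, C=6]  = 9
B = C - 2Y + Z  [with C=6, Y=9, Z=-3]  = -15

-15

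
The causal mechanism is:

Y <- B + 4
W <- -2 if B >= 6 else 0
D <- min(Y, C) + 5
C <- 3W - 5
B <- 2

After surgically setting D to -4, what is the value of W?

do(D=-4) replaces the equation D <- min(Y, C) + 5 with the constant D = -4.
W is not downstream of the intervention, so its value is determined by the original equations.
W = -2 if B >= 6 else 0  [with B=2]  = 0

0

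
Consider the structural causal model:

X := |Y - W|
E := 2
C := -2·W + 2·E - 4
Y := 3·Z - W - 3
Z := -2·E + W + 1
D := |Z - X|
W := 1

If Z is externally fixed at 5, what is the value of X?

10

The intervention breaks the incoming arrows to Z: Z := -2·E + W + 1 no longer applies, and Z = 5.
Y = 3·Z - W - 3  [with Z=5, W=1]  = 11
X = |Y - W|  [with Y=11, W=1]  = 10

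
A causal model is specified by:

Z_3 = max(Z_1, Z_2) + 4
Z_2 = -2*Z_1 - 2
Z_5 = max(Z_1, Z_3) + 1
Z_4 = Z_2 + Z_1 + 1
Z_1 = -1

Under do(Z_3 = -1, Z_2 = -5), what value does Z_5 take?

Setting Z_3 = -1, Z_2 = -5 by intervention discards those variables' equations.
Z_5 = max(Z_1, Z_3) + 1  [with Z_1=-1, Z_3=-1]  = 0

0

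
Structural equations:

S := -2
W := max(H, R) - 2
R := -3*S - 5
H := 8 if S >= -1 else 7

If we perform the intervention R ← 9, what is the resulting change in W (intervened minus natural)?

The intervention breaks the incoming arrows to R: R := -3*S - 5 no longer applies, and R = 9.
H = 8 if S >= -1 else 7  [with S=-2]  = 7
W = max(H, R) - 2  [with H=7, R=9]  = 7
Without intervention: H = 8 if S >= -1 else 7  [with S=-2]  = 7; R = -3*S - 5  [with S=-2]  = 1; W = max(H, R) - 2  [with H=7, R=1]  = 5.
Change = 7 − 5 = 2.

2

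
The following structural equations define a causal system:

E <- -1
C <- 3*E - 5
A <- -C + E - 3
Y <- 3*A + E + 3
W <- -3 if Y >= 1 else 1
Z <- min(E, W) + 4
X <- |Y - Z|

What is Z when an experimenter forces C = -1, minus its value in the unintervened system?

2

Under do(C=-1), the mechanism C <- 3*E - 5 is discarded; C is fixed at -1.
A = -C + E - 3  [with C=-1, E=-1]  = -3
Y = 3*A + E + 3  [with A=-3, E=-1]  = -7
W = -3 if Y >= 1 else 1  [with Y=-7]  = 1
Z = min(E, W) + 4  [with E=-1, W=1]  = 3
Without intervention: C = 3*E - 5  [with E=-1]  = -8; A = -C + E - 3  [with C=-8, E=-1]  = 4; Y = 3*A + E + 3  [with A=4, E=-1]  = 14; W = -3 if Y >= 1 else 1  [with Y=14]  = -3; Z = min(E, W) + 4  [with E=-1, W=-3]  = 1.
Change = 3 − 1 = 2.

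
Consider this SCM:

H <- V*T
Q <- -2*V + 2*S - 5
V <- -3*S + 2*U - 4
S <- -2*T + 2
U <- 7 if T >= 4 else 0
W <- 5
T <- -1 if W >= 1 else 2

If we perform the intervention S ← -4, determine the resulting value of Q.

-29

The intervention breaks the incoming arrows to S: S <- -2*T + 2 no longer applies, and S = -4.
T = -1 if W >= 1 else 2  [with W=5]  = -1
U = 7 if T >= 4 else 0  [with T=-1]  = 0
V = -3*S + 2*U - 4  [with S=-4, U=0]  = 8
Q = -2*V + 2*S - 5  [with V=8, S=-4]  = -29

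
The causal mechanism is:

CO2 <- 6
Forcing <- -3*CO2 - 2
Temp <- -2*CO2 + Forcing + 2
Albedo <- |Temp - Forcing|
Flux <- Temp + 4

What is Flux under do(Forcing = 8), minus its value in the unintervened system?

do(Forcing=8) replaces the equation Forcing <- -3*CO2 - 2 with the constant Forcing = 8.
Temp = -2*CO2 + Forcing + 2  [with CO2=6, Forcing=8]  = -2
Flux = Temp + 4  [with Temp=-2]  = 2
Without intervention: Forcing = -3*CO2 - 2  [with CO2=6]  = -20; Temp = -2*CO2 + Forcing + 2  [with CO2=6, Forcing=-20]  = -30; Flux = Temp + 4  [with Temp=-30]  = -26.
Change = 2 − (-26) = 28.

28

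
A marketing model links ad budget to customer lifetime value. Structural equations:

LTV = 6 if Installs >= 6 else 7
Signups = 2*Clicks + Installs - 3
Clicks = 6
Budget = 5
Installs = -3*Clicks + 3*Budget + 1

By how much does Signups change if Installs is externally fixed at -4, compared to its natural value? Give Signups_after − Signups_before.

-2

The intervention breaks the incoming arrows to Installs: Installs = -3*Clicks + 3*Budget + 1 no longer applies, and Installs = -4.
Signups = 2*Clicks + Installs - 3  [with Clicks=6, Installs=-4]  = 5
Without intervention: Installs = -3*Clicks + 3*Budget + 1  [with Clicks=6, Budget=5]  = -2; Signups = 2*Clicks + Installs - 3  [with Clicks=6, Installs=-2]  = 7.
Change = 5 − 7 = -2.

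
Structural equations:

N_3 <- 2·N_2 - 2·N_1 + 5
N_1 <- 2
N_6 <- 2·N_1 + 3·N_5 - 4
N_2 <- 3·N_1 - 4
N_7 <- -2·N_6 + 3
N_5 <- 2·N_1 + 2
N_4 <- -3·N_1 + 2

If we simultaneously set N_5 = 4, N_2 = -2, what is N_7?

Setting N_5 = 4, N_2 = -2 by intervention discards those variables' equations.
N_6 = 2·N_1 + 3·N_5 - 4  [with N_1=2, N_5=4]  = 12
N_7 = -2·N_6 + 3  [with N_6=12]  = -21

-21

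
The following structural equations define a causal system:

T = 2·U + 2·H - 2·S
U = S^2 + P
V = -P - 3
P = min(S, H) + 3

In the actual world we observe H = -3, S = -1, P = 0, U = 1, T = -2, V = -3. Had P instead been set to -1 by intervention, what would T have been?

-4

do(P=-1) replaces the equation P = min(S, H) + 3 with the constant P = -1.
U = S^2 + P  [with S=-1, P=-1]  = 0
T = 2·U + 2·H - 2·S  [with U=0, H=-3, S=-1]  = -4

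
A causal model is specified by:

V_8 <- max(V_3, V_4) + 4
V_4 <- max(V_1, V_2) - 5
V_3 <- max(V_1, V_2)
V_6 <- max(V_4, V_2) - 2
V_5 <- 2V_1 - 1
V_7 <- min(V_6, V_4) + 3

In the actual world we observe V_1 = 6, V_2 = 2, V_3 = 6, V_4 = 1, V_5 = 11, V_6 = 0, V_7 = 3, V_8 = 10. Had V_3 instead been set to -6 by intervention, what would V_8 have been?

The intervention breaks the incoming arrows to V_3: V_3 <- max(V_1, V_2) no longer applies, and V_3 = -6.
V_4 = max(V_1, V_2) - 5  [with V_1=6, V_2=2]  = 1
V_8 = max(V_3, V_4) + 4  [with V_3=-6, V_4=1]  = 5

5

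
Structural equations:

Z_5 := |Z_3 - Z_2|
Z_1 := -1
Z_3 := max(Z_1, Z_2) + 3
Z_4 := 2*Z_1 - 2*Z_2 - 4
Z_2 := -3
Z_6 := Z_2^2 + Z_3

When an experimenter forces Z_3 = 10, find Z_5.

do(Z_3=10) replaces the equation Z_3 := max(Z_1, Z_2) + 3 with the constant Z_3 = 10.
Z_5 = |Z_3 - Z_2|  [with Z_3=10, Z_2=-3]  = 13

13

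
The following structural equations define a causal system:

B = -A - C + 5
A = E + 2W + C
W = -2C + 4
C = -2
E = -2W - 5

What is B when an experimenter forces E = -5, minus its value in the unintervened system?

do(E=-5) replaces the equation E = -2W - 5 with the constant E = -5.
W = -2C + 4  [with C=-2]  = 8
A = E + 2W + C  [with E=-5, W=8, C=-2]  = 9
B = -A - C + 5  [with A=9, C=-2]  = -2
Without intervention: W = -2C + 4  [with C=-2]  = 8; E = -2W - 5  [with W=8]  = -21; A = E + 2W + C  [with E=-21, W=8, C=-2]  = -7; B = -A - C + 5  [with A=-7, C=-2]  = 14.
Change = -2 − 14 = -16.

-16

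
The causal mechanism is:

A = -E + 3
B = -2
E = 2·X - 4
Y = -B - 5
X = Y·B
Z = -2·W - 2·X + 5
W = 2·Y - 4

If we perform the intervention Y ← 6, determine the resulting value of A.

do(Y=6) replaces the equation Y = -B - 5 with the constant Y = 6.
X = Y·B  [with Y=6, B=-2]  = -12
E = 2·X - 4  [with X=-12]  = -28
A = -E + 3  [with E=-28]  = 31

31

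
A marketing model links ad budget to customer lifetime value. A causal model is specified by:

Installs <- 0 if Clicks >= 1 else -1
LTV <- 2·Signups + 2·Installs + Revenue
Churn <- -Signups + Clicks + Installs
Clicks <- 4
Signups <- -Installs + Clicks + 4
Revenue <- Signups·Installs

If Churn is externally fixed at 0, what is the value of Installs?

0

The intervention breaks the incoming arrows to Churn: Churn <- -Signups + Clicks + Installs no longer applies, and Churn = 0.
Since Installs is not a descendant of the intervened variable, it is unaffected.
Installs = 0 if Clicks >= 1 else -1  [with Clicks=4]  = 0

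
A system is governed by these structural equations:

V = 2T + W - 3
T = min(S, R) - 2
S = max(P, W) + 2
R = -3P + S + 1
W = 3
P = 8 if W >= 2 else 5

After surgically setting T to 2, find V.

The intervention breaks the incoming arrows to T: T = min(S, R) - 2 no longer applies, and T = 2.
V = 2T + W - 3  [with T=2, W=3]  = 4

4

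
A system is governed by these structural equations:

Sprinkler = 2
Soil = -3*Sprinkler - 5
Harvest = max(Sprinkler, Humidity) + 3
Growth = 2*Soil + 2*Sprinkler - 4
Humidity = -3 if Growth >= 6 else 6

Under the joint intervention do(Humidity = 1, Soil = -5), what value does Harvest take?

The joint intervention fixes Humidity = 1, Soil = -5, removing each variable's own equation.
Harvest = max(Sprinkler, Humidity) + 3  [with Sprinkler=2, Humidity=1]  = 5

5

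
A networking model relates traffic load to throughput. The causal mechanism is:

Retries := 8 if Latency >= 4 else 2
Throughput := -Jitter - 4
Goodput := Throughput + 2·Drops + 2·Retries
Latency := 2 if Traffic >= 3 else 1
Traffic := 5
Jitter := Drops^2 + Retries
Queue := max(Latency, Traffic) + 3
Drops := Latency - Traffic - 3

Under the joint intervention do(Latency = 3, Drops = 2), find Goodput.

Setting Latency = 3, Drops = 2 by intervention discards those variables' equations.
Retries = 8 if Latency >= 4 else 2  [with Latency=3]  = 2
Jitter = Drops^2 + Retries  [with Drops=2, Retries=2]  = 6
Throughput = -Jitter - 4  [with Jitter=6]  = -10
Goodput = Throughput + 2·Drops + 2·Retries  [with Throughput=-10, Drops=2, Retries=2]  = -2

-2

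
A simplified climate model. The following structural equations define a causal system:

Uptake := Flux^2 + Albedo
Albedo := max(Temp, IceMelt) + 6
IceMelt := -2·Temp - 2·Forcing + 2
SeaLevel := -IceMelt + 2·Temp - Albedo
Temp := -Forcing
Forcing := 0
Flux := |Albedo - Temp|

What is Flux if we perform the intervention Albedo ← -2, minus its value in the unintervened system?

-6

Under do(Albedo=-2), the mechanism Albedo := max(Temp, IceMelt) + 6 is discarded; Albedo is fixed at -2.
Temp = -Forcing  [with Forcing=0]  = 0
Flux = |Albedo - Temp|  [with Albedo=-2, Temp=0]  = 2
Without intervention: Temp = -Forcing  [with Forcing=0]  = 0; IceMelt = -2·Temp - 2·Forcing + 2  [with Temp=0, Forcing=0]  = 2; Albedo = max(Temp, IceMelt) + 6  [with Temp=0, IceMelt=2]  = 8; Flux = |Albedo - Temp|  [with Albedo=8, Temp=0]  = 8.
Change = 2 − 8 = -6.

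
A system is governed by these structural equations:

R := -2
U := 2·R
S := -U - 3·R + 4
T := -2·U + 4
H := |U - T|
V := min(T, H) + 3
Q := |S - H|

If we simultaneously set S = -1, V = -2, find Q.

Under do(S = -1, V = -2), each intervened variable's structural equation is replaced by its fixed value.
U = 2·R  [with R=-2]  = -4
T = -2·U + 4  [with U=-4]  = 12
H = |U - T|  [with U=-4, T=12]  = 16
Q = |S - H|  [with S=-1, H=16]  = 17

17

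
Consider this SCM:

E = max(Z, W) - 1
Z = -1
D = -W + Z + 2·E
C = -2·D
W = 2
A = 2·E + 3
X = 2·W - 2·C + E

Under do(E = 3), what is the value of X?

19

The intervention breaks the incoming arrows to E: E = max(Z, W) - 1 no longer applies, and E = 3.
D = -W + Z + 2·E  [with W=2, Z=-1, E=3]  = 3
C = -2·D  [with D=3]  = -6
X = 2·W - 2·C + E  [with W=2, C=-6, E=3]  = 19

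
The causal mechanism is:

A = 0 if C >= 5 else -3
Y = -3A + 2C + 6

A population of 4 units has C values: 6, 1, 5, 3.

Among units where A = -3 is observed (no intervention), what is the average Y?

19

Observing A=-3 restricts to units where A's equation naturally yields -3: C ∈ {1, 3}. In that subpopulation Y = 17, 21, mean 19.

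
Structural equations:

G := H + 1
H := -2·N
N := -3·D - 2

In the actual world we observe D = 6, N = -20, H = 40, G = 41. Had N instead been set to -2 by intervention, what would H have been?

The intervention breaks the incoming arrows to N: N := -3·D - 2 no longer applies, and N = -2.
H = -2·N  [with N=-2]  = 4

4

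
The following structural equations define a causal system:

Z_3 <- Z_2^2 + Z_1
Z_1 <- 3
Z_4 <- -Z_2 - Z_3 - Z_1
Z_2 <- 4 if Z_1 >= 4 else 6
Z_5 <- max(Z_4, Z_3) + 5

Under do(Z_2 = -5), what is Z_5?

33

do(Z_2=-5) replaces the equation Z_2 <- 4 if Z_1 >= 4 else 6 with the constant Z_2 = -5.
Z_3 = Z_2^2 + Z_1  [with Z_2=-5, Z_1=3]  = 28
Z_4 = -Z_2 - Z_3 - Z_1  [with Z_2=-5, Z_3=28, Z_1=3]  = -26
Z_5 = max(Z_4, Z_3) + 5  [with Z_4=-26, Z_3=28]  = 33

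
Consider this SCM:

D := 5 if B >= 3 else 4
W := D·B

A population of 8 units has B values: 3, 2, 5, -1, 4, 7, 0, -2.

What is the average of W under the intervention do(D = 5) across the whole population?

do(D=5) breaks D's dependence on B. With D=5 fixed, W across the units is 15, 10, 25, -5, 20, 35, 0, -10, mean 11.25.

11.25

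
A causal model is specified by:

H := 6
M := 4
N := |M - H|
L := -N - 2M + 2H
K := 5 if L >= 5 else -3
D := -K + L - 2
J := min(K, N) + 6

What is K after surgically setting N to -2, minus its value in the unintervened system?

8

do(N=-2) replaces the equation N := |M - H| with the constant N = -2.
L = -N - 2M + 2H  [with N=-2, M=4, H=6]  = 6
K = 5 if L >= 5 else -3  [with L=6]  = 5
Without intervention: N = |M - H|  [with M=4, H=6]  = 2; L = -N - 2M + 2H  [with N=2, M=4, H=6]  = 2; K = 5 if L >= 5 else -3  [with L=2]  = -3.
Change = 5 − (-3) = 8.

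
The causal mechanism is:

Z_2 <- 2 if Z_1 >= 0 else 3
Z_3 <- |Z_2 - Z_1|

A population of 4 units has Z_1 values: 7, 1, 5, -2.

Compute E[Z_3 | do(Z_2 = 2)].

The intervention sets Z_2=2 in all 4 units regardless of Z_1. Recomputing Z_3 per unit gives 5, 1, 3, 4; average 3.25.

3.25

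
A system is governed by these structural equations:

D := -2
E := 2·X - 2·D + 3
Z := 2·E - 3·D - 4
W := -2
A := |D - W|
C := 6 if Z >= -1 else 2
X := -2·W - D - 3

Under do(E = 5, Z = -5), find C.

Setting E = 5, Z = -5 by intervention discards those variables' equations.
C = 6 if Z >= -1 else 2  [with Z=-5]  = 2

2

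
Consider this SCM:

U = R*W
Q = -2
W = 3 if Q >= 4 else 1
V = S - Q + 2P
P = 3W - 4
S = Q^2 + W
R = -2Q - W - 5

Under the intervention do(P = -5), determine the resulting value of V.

The intervention breaks the incoming arrows to P: P = 3W - 4 no longer applies, and P = -5.
W = 3 if Q >= 4 else 1  [with Q=-2]  = 1
S = Q^2 + W  [with Q=-2, W=1]  = 5
V = S - Q + 2P  [with S=5, Q=-2, P=-5]  = -3

-3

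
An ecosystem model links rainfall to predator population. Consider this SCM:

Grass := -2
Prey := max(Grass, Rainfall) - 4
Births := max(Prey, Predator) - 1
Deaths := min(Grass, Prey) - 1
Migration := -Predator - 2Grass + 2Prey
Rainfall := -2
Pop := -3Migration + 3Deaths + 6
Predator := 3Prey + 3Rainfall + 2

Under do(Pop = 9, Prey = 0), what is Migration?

8

Under do(Pop = 9, Prey = 0), each intervened variable's structural equation is replaced by its fixed value.
Predator = 3Prey + 3Rainfall + 2  [with Prey=0, Rainfall=-2]  = -4
Migration = -Predator - 2Grass + 2Prey  [with Predator=-4, Grass=-2, Prey=0]  = 8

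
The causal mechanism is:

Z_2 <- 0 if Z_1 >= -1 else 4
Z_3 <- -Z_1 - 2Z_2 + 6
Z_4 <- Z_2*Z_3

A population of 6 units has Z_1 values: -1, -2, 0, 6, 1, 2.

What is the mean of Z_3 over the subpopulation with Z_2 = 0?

Conditioning on Z_2=0 selects the 5 unit(s) with Z_1 ∈ {-1, 0, 6, 1, 2}. Their Z_3 values: 7, 6, 0, 5, 4. Mean = 4.4.

4.4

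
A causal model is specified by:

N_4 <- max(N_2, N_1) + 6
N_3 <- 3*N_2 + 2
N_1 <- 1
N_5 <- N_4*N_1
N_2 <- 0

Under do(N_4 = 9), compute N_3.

Under do(N_4=9), the mechanism N_4 <- max(N_2, N_1) + 6 is discarded; N_4 is fixed at 9.
Since N_3 is not a descendant of the intervened variable, it is unaffected.
N_3 = 3*N_2 + 2  [with N_2=0]  = 2

2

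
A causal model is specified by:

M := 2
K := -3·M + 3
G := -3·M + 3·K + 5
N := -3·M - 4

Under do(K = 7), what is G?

20

The intervention breaks the incoming arrows to K: K := -3·M + 3 no longer applies, and K = 7.
G = -3·M + 3·K + 5  [with M=2, K=7]  = 20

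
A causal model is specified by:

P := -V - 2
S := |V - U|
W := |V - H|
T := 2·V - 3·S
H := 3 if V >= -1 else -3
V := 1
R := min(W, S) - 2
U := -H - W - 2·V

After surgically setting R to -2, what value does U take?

Under do(R=-2), the mechanism R := min(W, S) - 2 is discarded; R is fixed at -2.
Since U is not a descendant of the intervened variable, it is unaffected.
H = 3 if V >= -1 else -3  [with V=1]  = 3
W = |V - H|  [with V=1, H=3]  = 2
U = -H - W - 2·V  [with H=3, W=2, V=1]  = -7

-7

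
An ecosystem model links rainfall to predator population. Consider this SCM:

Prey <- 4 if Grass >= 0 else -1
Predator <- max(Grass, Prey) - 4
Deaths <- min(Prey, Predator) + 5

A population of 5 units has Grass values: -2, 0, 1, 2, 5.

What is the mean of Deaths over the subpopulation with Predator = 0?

Conditioning on Predator=0 selects the 3 unit(s) with Grass ∈ {0, 1, 2}. Their Deaths values: 5, 5, 5. Mean = 5.

5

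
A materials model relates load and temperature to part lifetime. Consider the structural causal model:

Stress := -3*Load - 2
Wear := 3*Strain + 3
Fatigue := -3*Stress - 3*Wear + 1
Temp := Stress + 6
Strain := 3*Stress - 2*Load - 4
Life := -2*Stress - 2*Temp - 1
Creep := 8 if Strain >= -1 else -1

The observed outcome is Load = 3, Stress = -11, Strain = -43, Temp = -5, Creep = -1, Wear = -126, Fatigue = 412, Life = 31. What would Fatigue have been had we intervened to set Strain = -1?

34

The intervention breaks the incoming arrows to Strain: Strain := 3*Stress - 2*Load - 4 no longer applies, and Strain = -1.
Stress = -3*Load - 2  [with Load=3]  = -11
Wear = 3*Strain + 3  [with Strain=-1]  = 0
Fatigue = -3*Stress - 3*Wear + 1  [with Stress=-11, Wear=0]  = 34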